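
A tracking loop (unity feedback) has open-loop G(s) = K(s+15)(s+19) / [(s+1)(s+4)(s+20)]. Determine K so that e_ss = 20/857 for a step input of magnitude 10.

120

The open loop has no poles at the origin → type 0 system.
K_p = lim_{s→0} G(s) = K·15·19 / (1·4·20) = 3.5625·K.
e_ss = 10/(1 + K_p) = 20/857 ⇒ 1 + 3.5625·K = 428.5 ⇒ K = 120.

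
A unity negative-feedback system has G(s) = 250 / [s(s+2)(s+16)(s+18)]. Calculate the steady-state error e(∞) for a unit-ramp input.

G(s) has one factor of s in the denominator, so the system is type 1.
K_v = lim_{s→0} s·G(s) = 250 / (2·16·18) = 125/288.
e_ss = 1/K_v = 1/(125/288) = 2.304.

2.304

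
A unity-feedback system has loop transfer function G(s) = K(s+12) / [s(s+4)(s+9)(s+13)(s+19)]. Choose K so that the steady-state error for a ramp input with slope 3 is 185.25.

The open loop has one pole at the origin → type 1 system.
K_v = lim_{s→0} s·G(s) = K·12 / (4·9·13·19) = (1/741)·K.
e_ss = 3/K_v = 185.25 ⇒ K_v = 4/247 ⇒ K = (4/247)/(1/741) = 12.

12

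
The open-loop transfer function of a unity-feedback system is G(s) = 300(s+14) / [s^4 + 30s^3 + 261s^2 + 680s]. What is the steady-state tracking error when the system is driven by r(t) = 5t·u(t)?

Factoring s from the denominator leaves a polynomial with constant term 680, so the system is type 1.
K_v = lim_{s→0} s·G(s) = 300·14 / 680 = 105/17.
e_ss = 5/K_v = 5/(105/17) = 17/21.

17/21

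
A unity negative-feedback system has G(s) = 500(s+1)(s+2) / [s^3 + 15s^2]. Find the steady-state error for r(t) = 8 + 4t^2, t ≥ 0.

Factoring s^2 from the denominator leaves a polynomial with constant term 15, so the system is type 2. Treating each term separately:
  • 8: tracked with zero error.
  • 4t^2: e_ss = 8/K_a with K_a=200/3 → 0.12.
Total e_ss = 0.12.

0.12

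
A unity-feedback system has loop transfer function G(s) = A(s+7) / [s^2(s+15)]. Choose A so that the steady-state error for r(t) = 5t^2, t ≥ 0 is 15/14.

Two free integrators in G(s): this is a type 2 system.
K_a = lim_{s→0} s^2·G(s) = A·7 / (15) = (7/15)·A.
e_ss = 10/K_a = 15/14 ⇒ K_a = 28/3 ⇒ A = (28/3)/(7/15) = 20.

20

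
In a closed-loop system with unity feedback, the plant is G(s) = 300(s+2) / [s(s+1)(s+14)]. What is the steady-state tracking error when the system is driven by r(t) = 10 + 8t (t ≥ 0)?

14/75

G(s) has one factor of s in the denominator, so the system is type 1. Treating each term separately:
  • 10: tracked with zero error.
  • 8t: e_ss = 8/K_v with K_v=300/7 → 14/75.
Total e_ss = 14/75.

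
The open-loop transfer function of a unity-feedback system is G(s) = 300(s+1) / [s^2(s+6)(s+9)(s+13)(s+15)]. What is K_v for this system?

infinity

K_v = lim_{s→0} s·G(s); with 2 poles at the origin the limit diverges, so K_v = ∞.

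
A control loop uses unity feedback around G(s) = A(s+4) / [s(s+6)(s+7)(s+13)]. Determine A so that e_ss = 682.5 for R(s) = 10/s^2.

2

G(s) has one factor of s in the denominator, so the system is type 1.
K_v = lim_{s→0} s·G(s) = A·4 / (6·7·13) = (2/273)·A.
e_ss = 10/K_v = 682.5 ⇒ K_v = 4/273 ⇒ A = (4/273)/(2/273) = 2.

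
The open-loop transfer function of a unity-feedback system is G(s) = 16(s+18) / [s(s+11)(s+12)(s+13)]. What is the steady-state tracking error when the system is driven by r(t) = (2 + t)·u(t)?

143/24

One free integrator in G(s): this is a type 1 system. Taking each input component in turn:
  • 2: tracked with zero error.
  • t: e_ss = 1/K_v with K_v=24/143 → 143/24.
Total e_ss = 143/24.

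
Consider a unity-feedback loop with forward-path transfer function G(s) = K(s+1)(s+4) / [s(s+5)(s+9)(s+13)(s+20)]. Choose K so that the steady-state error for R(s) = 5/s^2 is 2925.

System type = 1 (one pole at s=0).
K_v = lim_{s→0} s·G(s) = K·1·4 / (5·9·13·20) = (1/2925)·K.
e_ss = 5/K_v = 2925 ⇒ K_v = 1/585 ⇒ K = (1/585)/(1/2925) = 5.

5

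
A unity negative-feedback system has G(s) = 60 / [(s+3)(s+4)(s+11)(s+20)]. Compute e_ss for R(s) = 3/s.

No free integrators in G(s): this is a type 0 system.
K_p = lim_{s→0} G(s) = 60 / (3·4·11·20) = 1/44.
e_ss = 3/(1 + K_p) = 3/(45/44) = 44/15.

44/15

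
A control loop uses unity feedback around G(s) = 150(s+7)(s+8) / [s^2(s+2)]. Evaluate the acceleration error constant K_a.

4200

G(s) has two factors of s in the denominator, so the system is type 2.
K_a = lim_{s→0} s^2·G(s) = 150·7·8 / (2) = 4200.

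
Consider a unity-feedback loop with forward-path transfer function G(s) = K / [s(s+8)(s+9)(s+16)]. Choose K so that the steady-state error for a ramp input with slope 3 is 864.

4

G(s) has one factor of s in the denominator, so the system is type 1.
K_v = lim_{s→0} s·G(s) = K / (8·9·16) = (1/1152)·K.
e_ss = 3/K_v = 864 ⇒ K_v = 1/288 ⇒ K = (1/288)/(1/1152) = 4.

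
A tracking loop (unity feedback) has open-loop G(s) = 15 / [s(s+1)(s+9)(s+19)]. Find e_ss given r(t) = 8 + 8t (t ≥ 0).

G(s) has one factor of s in the denominator, so the system is type 1. By superposition:
  • 8: tracked with zero error.
  • 8t: e_ss = 8/K_v with K_v=5/57 → 91.2.
Total e_ss = 91.2.

91.2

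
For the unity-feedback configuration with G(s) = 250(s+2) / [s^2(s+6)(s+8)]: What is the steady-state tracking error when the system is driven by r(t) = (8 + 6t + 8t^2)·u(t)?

Two free integrators in G(s): this is a type 2 system. Taking each input component in turn:
  • 8: tracked with zero error.
  • 6t: tracked with zero error.
  • 8t^2: e_ss = 16/K_a with K_a=125/12 → 1.536.
Total e_ss = 1.536.

1.536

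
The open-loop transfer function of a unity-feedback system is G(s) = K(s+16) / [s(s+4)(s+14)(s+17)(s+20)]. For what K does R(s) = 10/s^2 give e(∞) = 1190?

G(s) has one factor of s in the denominator, so the system is type 1.
K_v = lim_{s→0} s·G(s) = K·16 / (4·14·17·20) = (1/1190)·K.
e_ss = 10/K_v = 1190 ⇒ K_v = 1/119 ⇒ K = (1/119)/(1/1190) = 10.

10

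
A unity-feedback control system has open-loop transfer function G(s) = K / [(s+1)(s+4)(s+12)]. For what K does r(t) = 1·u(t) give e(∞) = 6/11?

40

No free integrators in G(s): this is a type 0 system.
K_p = lim_{s→0} G(s) = K / (1·4·12) = (1/48)·K.
e_ss = 1/(1 + K_p) = 6/11 ⇒ 1 + (1/48)·K = 11/6 ⇒ K = 40.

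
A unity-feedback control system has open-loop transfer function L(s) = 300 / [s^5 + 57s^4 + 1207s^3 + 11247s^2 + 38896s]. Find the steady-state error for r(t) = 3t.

388.96

Lowest-order denominator term is 38896s, so the open loop has 1 pole at the origin → type 1 system.
K_v = lim_{s→0} s·L(s) = 300 / 38896 = 75/9724.
e_ss = 3/K_v = 3/(75/9724) = 388.96.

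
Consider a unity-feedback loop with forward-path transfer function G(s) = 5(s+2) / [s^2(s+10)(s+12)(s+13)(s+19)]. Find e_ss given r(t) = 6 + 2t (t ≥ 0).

Two free integrators in G(s): this is a type 2 system. Treating each term separately:
  • 6: tracked with zero error.
  • 2t: tracked with zero error.
Total e_ss = 0.

0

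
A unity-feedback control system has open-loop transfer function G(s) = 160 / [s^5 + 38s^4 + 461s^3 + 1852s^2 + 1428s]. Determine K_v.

Factoring s from the denominator leaves a polynomial with constant term 1428, so the system is type 1.
K_v = lim_{s→0} s·G(s) = 160 / 1428 = 40/357.

40/357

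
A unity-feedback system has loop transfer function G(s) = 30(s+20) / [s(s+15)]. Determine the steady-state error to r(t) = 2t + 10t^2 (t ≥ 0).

infinity

The open loop has one pole at the origin → type 1 system. By superposition:
  • 2t: e_ss = 2/K_v with K_v=40 → 0.05.
  • 10t^2: a type-1 system cannot track it, e_ss → ∞.
The unbounded component dominates.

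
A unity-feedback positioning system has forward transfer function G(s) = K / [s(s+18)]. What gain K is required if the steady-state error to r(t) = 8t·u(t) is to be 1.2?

System type = 1 (one pole at s=0).
K_v = lim_{s→0} s·G(s) = K / (18) = (1/18)·K.
e_ss = 8/K_v = 1.2 ⇒ K_v = 20/3 ⇒ K = (20/3)/(1/18) = 120.

120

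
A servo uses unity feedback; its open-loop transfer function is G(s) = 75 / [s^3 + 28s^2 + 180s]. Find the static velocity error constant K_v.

The denominator has no term below 180s — 1 pole at s=0, type 1.
K_v = lim_{s→0} s·G(s) = 75 / 180 = 5/12.

5/12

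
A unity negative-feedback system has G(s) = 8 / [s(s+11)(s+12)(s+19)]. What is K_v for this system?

2/627

G(s) has one factor of s in the denominator, so the system is type 1.
K_v = lim_{s→0} s·G(s) = 8 / (11·12·19) = 2/627.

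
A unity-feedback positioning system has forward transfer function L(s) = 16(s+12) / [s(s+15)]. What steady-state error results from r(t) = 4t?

0.3125

L(s) has one factor of s in the denominator, so the system is type 1.
K_v = lim_{s→0} s·L(s) = 16·12 / (15) = 12.8.
e_ss = 4/K_v = 4/12.8 = 0.3125.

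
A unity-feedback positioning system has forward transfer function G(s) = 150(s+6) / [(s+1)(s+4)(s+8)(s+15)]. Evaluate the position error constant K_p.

1.875

G(s) has no factors of s in the denominator, so the system is type 0.
K_p = lim_{s→0} G(s) = 150·6 / (1·4·8·15) = 1.875.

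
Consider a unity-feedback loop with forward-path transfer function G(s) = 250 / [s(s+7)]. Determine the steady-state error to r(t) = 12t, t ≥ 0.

0.336

System type = 1 (one pole at s=0).
K_v = lim_{s→0} s·G(s) = 250 / (7) = 250/7.
e_ss = 12/K_v = 12/(250/7) = 0.336.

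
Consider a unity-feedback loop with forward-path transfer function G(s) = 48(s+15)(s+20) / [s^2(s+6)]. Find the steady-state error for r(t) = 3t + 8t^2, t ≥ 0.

1/150

G(s) has two factors of s in the denominator, so the system is type 2. By superposition:
  • 3t: tracked with zero error.
  • 8t^2: e_ss = 16/K_a with K_a=2400 → 1/150.
Total e_ss = 1/150.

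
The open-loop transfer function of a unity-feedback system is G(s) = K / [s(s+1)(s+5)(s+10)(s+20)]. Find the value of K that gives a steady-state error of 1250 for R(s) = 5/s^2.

4

System type = 1 (one pole at s=0).
K_v = lim_{s→0} s·G(s) = K / (1·5·10·20) = 0.001·K.
e_ss = 5/K_v = 1250 ⇒ K_v = 0.004 ⇒ K = 0.004/0.001 = 4.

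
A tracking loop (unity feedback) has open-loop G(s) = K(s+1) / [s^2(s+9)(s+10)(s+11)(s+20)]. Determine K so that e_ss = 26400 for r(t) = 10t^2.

G(s) has two factors of s in the denominator, so the system is type 2.
K_a = lim_{s→0} s^2·G(s) = K·1 / (9·10·11·20) = (1/19800)·K.
e_ss = 20/K_a = 26400 ⇒ K_a = 1/1320 ⇒ K = (1/1320)/(1/19800) = 15.

15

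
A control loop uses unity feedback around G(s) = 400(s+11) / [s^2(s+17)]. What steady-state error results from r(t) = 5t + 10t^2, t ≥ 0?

17/220

G(s) has two factors of s in the denominator, so the system is type 2. Treating each term separately:
  • 5t: tracked with zero error.
  • 10t^2: e_ss = 20/K_a with K_a=4400/17 → 17/220.
Total e_ss = 17/220.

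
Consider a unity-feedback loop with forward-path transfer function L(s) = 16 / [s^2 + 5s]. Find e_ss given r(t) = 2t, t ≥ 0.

0.625

Factoring s from the denominator leaves a polynomial with constant term 5, so the system is type 1.
K_v = lim_{s→0} s·L(s) = 16 / 5 = 3.2.
e_ss = 2/K_v = 2/3.2 = 0.625.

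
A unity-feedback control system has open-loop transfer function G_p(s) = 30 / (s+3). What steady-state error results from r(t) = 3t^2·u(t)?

G_p(s) has no factors of s in the denominator, so the system is type 0.
K_a = lim_{s→0} s^2·G_p(s) = 0; the steady-state error to this parabolic input grows without bound.

infinity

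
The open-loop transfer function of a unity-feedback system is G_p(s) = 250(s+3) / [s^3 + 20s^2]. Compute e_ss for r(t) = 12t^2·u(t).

Factoring s^2 from the denominator leaves a polynomial with constant term 20, so the system is type 2.
K_a = lim_{s→0} s^2·G_p(s) = 250·3 / 20 = 37.5.
r(t) = 12t^2 gives R(s) = 24/s^3.
e_ss = 24/K_a = 24/37.5 = 0.64.

0.64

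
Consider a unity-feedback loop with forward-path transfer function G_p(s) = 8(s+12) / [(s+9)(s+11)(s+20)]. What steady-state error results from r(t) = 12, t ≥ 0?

No free integrators in G_p(s): this is a type 0 system.
K_p = lim_{s→0} G_p(s) = 8·12 / (9·11·20) = 8/165.
e_ss = 12/(1 + K_p) = 12/(173/165) = 1980/173.

1980/173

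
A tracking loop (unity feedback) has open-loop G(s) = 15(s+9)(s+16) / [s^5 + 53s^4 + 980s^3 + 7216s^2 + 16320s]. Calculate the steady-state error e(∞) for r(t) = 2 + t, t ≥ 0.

Lowest-order denominator term is 16320s, so the open loop has 1 pole at the origin → type 1 system. Treating each term separately:
  • 2: tracked with zero error.
  • t: e_ss = 1/K_v with K_v=9/68 → 68/9.
Total e_ss = 68/9.

68/9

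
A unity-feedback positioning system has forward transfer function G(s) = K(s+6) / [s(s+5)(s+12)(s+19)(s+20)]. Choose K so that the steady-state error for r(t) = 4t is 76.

200

System type = 1 (one pole at s=0).
K_v = lim_{s→0} s·G(s) = K·6 / (5·12·19·20) = (1/3800)·K.
e_ss = 4/K_v = 76 ⇒ K_v = 1/19 ⇒ K = (1/19)/(1/3800) = 200.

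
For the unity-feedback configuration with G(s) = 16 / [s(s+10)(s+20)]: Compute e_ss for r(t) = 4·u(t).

One free integrator in G(s): this is a type 1 system.
K_p = ∞ for a type-1 system; e_ss to a step is zero.

0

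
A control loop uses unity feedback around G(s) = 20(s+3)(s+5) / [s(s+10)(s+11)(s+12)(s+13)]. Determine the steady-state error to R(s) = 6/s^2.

343.2

G(s) has one factor of s in the denominator, so the system is type 1.
K_v = lim_{s→0} s·G(s) = 20·3·5 / (10·11·12·13) = 5/286.
e_ss = 6/K_v = 6/(5/286) = 343.2.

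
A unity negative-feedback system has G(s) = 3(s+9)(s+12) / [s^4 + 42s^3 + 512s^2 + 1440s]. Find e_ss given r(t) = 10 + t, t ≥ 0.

40/9

The denominator has no term below 1440s — 1 pole at s=0, type 1. Taking each input component in turn:
  • 10: tracked with zero error.
  • t: e_ss = 1/K_v with K_v=0.225 → 40/9.
Total e_ss = 40/9.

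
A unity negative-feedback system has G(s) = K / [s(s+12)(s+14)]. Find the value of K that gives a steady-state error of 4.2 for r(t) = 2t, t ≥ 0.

The open loop has one pole at the origin → type 1 system.
K_v = lim_{s→0} s·G(s) = K / (12·14) = (1/168)·K.
e_ss = 2/K_v = 4.2 ⇒ K_v = 10/21 ⇒ K = (10/21)/(1/168) = 80.

80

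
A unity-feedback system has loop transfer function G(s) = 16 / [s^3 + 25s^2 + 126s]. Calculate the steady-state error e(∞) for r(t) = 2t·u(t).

Lowest-order denominator term is 126s, so the open loop has 1 pole at the origin → type 1 system.
K_v = lim_{s→0} s·G(s) = 16 / 126 = 8/63.
e_ss = 2/K_v = 2/(8/63) = 15.75.

15.75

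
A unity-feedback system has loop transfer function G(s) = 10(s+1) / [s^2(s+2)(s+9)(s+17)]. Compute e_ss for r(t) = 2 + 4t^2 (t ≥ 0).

Two free integrators in G(s): this is a type 2 system. Treating each term separately:
  • 2: tracked with zero error.
  • 4t^2: e_ss = 8/K_a with K_a=5/153 → 244.8.
Total e_ss = 244.8.

244.8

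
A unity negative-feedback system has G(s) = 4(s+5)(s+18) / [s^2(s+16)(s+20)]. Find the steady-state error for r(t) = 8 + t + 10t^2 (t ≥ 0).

Two free integrators in G(s): this is a type 2 system. By superposition:
  • 8: tracked with zero error.
  • t: tracked with zero error.
  • 10t^2: e_ss = 20/K_a with K_a=1.125 → 160/9.
Total e_ss = 160/9.

160/9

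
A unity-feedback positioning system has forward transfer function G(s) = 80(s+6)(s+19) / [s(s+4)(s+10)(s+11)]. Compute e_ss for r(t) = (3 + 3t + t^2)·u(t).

infinity

The open loop has one pole at the origin → type 1 system. By superposition:
  • 3: tracked with zero error.
  • 3t: e_ss = 3/K_v with K_v=228/11 → 11/76.
  • t^2: a type-1 system cannot track it, e_ss → ∞.
The unbounded component dominates.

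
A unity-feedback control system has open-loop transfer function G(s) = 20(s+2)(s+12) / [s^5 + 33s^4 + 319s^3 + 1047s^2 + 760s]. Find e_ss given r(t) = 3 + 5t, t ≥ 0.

95/12

The denominator has no term below 760s — 1 pole at s=0, type 1. By superposition:
  • 3: tracked with zero error.
  • 5t: e_ss = 5/K_v with K_v=12/19 → 95/12.
Total e_ss = 95/12.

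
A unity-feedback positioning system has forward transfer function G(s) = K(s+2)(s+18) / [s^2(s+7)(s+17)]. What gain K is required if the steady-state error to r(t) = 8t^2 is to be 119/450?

200

The open loop has two poles at the origin → type 2 system.
K_a = lim_{s→0} s^2·G(s) = K·2·18 / (7·17) = (36/119)·K.
e_ss = 16/K_a = 119/450 ⇒ K_a = 7200/119 ⇒ K = (7200/119)/(36/119) = 200.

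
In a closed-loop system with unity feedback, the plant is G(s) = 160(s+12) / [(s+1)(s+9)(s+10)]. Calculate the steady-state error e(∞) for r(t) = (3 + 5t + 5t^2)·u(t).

infinity

G(s) has no factors of s in the denominator, so the system is type 0. Taking each input component in turn:
  • 3: e_ss = 3/(1+K_p) with K_p=64/3 → 9/67.
  • 5t: a type-0 system cannot track it, e_ss → ∞.
  • 5t^2: a type-0 system cannot track it, e_ss → ∞.
The unbounded component dominates.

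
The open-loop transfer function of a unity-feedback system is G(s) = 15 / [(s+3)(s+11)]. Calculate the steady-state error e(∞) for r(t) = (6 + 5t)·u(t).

infinity

No free integrators in G(s): this is a type 0 system. Treating each term separately:
  • 6: e_ss = 6/(1+K_p) with K_p=5/11 → 4.125.
  • 5t: a type-0 system cannot track it, e_ss → ∞.
The unbounded component dominates.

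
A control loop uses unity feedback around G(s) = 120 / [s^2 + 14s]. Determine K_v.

60/7

The denominator has no term below 14s — 1 pole at s=0, type 1.
K_v = lim_{s→0} s·G(s) = 120 / 14 = 60/7.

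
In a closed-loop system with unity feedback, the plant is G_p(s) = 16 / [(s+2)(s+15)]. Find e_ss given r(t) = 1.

15/23

G_p(s) has no factors of s in the denominator, so the system is type 0.
K_p = lim_{s→0} G_p(s) = 16 / (2·15) = 8/15.
e_ss = 1/(1 + K_p) = 1/(23/15) = 15/23.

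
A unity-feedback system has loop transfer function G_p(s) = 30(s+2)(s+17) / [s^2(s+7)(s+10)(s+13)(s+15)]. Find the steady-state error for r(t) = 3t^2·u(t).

G_p(s) has two factors of s in the denominator, so the system is type 2.
K_a = lim_{s→0} s^2·G_p(s) = 30·2·17 / (7·10·13·15) = 34/455.
r(t) = 3t^2 gives R(s) = 6/s^3.
e_ss = 6/K_a = 6/(34/455) = 1365/17.

1365/17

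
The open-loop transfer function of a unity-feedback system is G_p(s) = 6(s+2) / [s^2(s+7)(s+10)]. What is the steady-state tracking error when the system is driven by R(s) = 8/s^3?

140/3

The open loop has two poles at the origin → type 2 system.
K_a = lim_{s→0} s^2·G_p(s) = 6·2 / (7·10) = 6/35.
r(t) = 4t^2 gives R(s) = 8/s^3.
e_ss = 8/K_a = 8/(6/35) = 140/3.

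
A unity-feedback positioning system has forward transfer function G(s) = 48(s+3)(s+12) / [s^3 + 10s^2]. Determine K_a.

The denominator has no term below 10s^2 — 2 poles at s=0, type 2.
K_a = lim_{s→0} s^2·G(s) = 48·3·12 / 10 = 172.8.

172.8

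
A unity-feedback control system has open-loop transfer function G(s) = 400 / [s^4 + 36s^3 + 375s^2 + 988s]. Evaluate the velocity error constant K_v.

Lowest-order denominator term is 988s, so the open loop has 1 pole at the origin → type 1 system.
K_v = lim_{s→0} s·G(s) = 400 / 988 = 100/247.

100/247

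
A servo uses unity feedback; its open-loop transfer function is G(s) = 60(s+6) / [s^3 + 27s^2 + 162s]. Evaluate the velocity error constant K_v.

20/9

Lowest-order denominator term is 162s, so the open loop has 1 pole at the origin → type 1 system.
K_v = lim_{s→0} s·G(s) = 60·6 / 162 = 20/9.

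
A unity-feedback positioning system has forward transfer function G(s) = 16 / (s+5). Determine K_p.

No free integrators in G(s): this is a type 0 system.
K_p = lim_{s→0} G(s) = 16 / (5) = 3.2.

3.2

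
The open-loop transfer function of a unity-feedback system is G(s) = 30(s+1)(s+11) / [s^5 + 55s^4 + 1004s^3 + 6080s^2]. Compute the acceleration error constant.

33/608

The denominator has no term below 6080s^2 — 2 poles at s=0, type 2.
K_a = lim_{s→0} s^2·G(s) = 30·1·11 / 6080 = 33/608.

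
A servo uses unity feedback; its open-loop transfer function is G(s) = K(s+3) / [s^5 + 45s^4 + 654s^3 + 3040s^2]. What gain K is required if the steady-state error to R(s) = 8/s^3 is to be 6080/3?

4

The denominator has no term below 3040s^2 — 2 poles at s=0, type 2.
K_a = lim_{s→0} s^2·G(s) = K·3 / 3040 = (3/3040)·K.
e_ss = 8/K_a = 6080/3 ⇒ K_a = 3/760 ⇒ K = (3/760)/(3/3040) = 4.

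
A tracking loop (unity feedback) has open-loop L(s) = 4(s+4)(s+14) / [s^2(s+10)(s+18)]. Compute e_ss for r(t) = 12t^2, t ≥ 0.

135/7

System type = 2 (two poles at s=0).
K_a = lim_{s→0} s^2·L(s) = 4·4·14 / (10·18) = 56/45.
r(t) = 12t^2 gives R(s) = 24/s^3.
e_ss = 24/K_a = 24/(56/45) = 135/7.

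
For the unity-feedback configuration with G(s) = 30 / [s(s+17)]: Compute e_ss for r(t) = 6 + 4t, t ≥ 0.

34/15

System type = 1 (one pole at s=0). Taking each input component in turn:
  • 6: tracked with zero error.
  • 4t: e_ss = 4/K_v with K_v=30/17 → 34/15.
Total e_ss = 34/15.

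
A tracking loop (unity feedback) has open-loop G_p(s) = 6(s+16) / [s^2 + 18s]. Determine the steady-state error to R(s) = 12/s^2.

2.25

The denominator has no term below 18s — 1 pole at s=0, type 1.
K_v = lim_{s→0} s·G_p(s) = 6·16 / 18 = 16/3.
e_ss = 12/K_v = 12/(16/3) = 2.25.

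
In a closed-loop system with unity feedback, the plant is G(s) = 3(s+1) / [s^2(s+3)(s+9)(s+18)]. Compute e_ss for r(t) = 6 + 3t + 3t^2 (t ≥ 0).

972

Two free integrators in G(s): this is a type 2 system. Taking each input component in turn:
  • 6: tracked with zero error.
  • 3t: tracked with zero error.
  • 3t^2: e_ss = 6/K_a with K_a=1/162 → 972.
Total e_ss = 972.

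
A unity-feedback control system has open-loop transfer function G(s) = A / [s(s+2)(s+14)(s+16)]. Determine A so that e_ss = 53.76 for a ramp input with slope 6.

50

G(s) has one factor of s in the denominator, so the system is type 1.
K_v = lim_{s→0} s·G(s) = A / (2·14·16) = (1/448)·A.
e_ss = 6/K_v = 53.76 ⇒ K_v = 25/224 ⇒ A = (25/224)/(1/448) = 50.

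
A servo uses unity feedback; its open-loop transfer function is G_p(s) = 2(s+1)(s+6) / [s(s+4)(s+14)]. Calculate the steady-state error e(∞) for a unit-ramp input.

14/3

G_p(s) has one factor of s in the denominator, so the system is type 1.
K_v = lim_{s→0} s·G_p(s) = 2·1·6 / (4·14) = 3/14.
e_ss = 1/K_v = 1/(3/14) = 14/3.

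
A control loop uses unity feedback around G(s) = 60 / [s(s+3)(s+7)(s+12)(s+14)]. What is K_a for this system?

System type = 1 (one pole at s=0).
K_a = lim_{s→0} s^2·G(s) = 0 (the extra factor of s kills the finite limit).

0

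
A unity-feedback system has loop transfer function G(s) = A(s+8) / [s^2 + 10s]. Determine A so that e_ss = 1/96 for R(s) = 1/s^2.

The denominator has no term below 10s — 1 pole at s=0, type 1.
K_v = lim_{s→0} s·G(s) = A·8 / 10 = 0.8·A.
e_ss = 1/K_v = 1/96 ⇒ K_v = 96 ⇒ A = 96/0.8 = 120.

120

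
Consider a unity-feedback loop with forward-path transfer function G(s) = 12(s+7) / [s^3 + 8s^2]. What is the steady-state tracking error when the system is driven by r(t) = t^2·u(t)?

Factoring s^2 from the denominator leaves a polynomial with constant term 8, so the system is type 2.
K_a = lim_{s→0} s^2·G(s) = 12·7 / 8 = 10.5.
r(t) = t^2 gives R(s) = 2/s^3.
e_ss = 2/K_a = 2/10.5 = 4/21.

4/21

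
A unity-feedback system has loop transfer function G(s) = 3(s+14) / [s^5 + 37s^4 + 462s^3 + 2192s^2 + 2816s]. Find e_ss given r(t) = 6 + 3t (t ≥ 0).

Lowest-order denominator term is 2816s, so the open loop has 1 pole at the origin → type 1 system. By superposition:
  • 6: tracked with zero error.
  • 3t: e_ss = 3/K_v with K_v=21/1408 → 1408/7.
Total e_ss = 1408/7.

1408/7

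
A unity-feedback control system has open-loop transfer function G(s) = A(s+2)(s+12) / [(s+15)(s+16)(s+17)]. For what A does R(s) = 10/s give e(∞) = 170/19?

The open loop has no poles at the origin → type 0 system.
K_p = lim_{s→0} G(s) = A·2·12 / (15·16·17) = (1/170)·A.
e_ss = 10/(1 + K_p) = 170/19 ⇒ 1 + (1/170)·A = 19/17 ⇒ A = 20.

20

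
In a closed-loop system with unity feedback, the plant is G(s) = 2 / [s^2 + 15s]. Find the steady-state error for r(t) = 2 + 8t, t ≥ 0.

60

The denominator has no term below 15s — 1 pole at s=0, type 1. Taking each input component in turn:
  • 2: tracked with zero error.
  • 8t: e_ss = 8/K_v with K_v=2/15 → 60.
Total e_ss = 60.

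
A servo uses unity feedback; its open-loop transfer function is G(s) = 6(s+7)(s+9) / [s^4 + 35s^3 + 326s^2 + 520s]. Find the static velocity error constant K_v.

189/260

Lowest-order denominator term is 520s, so the open loop has 1 pole at the origin → type 1 system.
K_v = lim_{s→0} s·G(s) = 6·7·9 / 520 = 189/260.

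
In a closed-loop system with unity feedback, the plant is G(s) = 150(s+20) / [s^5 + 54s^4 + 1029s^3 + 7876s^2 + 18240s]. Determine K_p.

infinity

K_p = lim_{s→0} G(s); with 1 pole at the origin the limit diverges, so K_p = ∞.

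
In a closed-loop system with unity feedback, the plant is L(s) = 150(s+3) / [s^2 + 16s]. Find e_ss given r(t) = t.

Factoring s from the denominator leaves a polynomial with constant term 16, so the system is type 1.
K_v = lim_{s→0} s·L(s) = 150·3 / 16 = 28.125.
e_ss = 1/K_v = 1/28.125 = 8/225.

8/225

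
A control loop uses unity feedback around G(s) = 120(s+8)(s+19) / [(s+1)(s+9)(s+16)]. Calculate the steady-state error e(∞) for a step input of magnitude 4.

12/383

System type = 0 (no poles at s=0).
K_p = lim_{s→0} G(s) = 120·8·19 / (1·9·16) = 380/3.
e_ss = 4/(1 + K_p) = 4/(383/3) = 12/383.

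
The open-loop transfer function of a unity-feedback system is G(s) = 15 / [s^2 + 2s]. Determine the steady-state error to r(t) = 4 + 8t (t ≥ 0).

The denominator has no term below 2s — 1 pole at s=0, type 1. Taking each input component in turn:
  • 4: tracked with zero error.
  • 8t: e_ss = 8/K_v with K_v=7.5 → 16/15.
Total e_ss = 16/15.

16/15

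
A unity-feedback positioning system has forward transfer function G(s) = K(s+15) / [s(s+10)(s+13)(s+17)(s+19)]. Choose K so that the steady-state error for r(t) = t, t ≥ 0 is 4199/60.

The open loop has one pole at the origin → type 1 system.
K_v = lim_{s→0} s·G(s) = K·15 / (10·13·17·19) = (3/8398)·K.
e_ss = 1/K_v = 4199/60 ⇒ K_v = 60/4199 ⇒ K = (60/4199)/(3/8398) = 40.

40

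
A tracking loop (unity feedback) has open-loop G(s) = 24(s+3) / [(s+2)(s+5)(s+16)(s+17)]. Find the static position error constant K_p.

9/340

No free integrators in G(s): this is a type 0 system.
K_p = lim_{s→0} G(s) = 24·3 / (2·5·16·17) = 9/340.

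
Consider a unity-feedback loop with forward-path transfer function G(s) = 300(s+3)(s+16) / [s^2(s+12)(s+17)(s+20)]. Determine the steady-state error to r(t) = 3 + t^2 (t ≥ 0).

17/30

System type = 2 (two poles at s=0). By superposition:
  • 3: tracked with zero error.
  • t^2: e_ss = 2/K_a with K_a=60/17 → 17/30.
Total e_ss = 17/30.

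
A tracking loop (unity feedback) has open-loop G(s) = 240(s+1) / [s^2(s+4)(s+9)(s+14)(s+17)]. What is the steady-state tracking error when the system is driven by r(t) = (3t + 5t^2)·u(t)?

357

System type = 2 (two poles at s=0). Treating each term separately:
  • 3t: tracked with zero error.
  • 5t^2: e_ss = 10/K_a with K_a=10/357 → 357.
Total e_ss = 357.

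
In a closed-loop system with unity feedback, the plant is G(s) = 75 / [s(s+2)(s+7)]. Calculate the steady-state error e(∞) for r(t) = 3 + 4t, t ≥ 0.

The open loop has one pole at the origin → type 1 system. Taking each input component in turn:
  • 3: tracked with zero error.
  • 4t: e_ss = 4/K_v with K_v=75/14 → 56/75.
Total e_ss = 56/75.

56/75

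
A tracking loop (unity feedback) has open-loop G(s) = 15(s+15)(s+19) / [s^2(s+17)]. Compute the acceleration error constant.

4275/17

Two free integrators in G(s): this is a type 2 system.
K_a = lim_{s→0} s^2·G(s) = 15·15·19 / (17) = 4275/17.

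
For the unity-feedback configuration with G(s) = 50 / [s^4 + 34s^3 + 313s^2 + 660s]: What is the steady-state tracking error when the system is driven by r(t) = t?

Factoring s from the denominator leaves a polynomial with constant term 660, so the system is type 1.
K_v = lim_{s→0} s·G(s) = 50 / 660 = 5/66.
e_ss = 1/K_v = 1/(5/66) = 13.2.

13.2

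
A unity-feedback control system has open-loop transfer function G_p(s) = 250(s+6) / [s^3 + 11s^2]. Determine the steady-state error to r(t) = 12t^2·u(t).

0.176

Lowest-order denominator term is 11s^2, so the open loop has 2 poles at the origin → type 2 system.
K_a = lim_{s→0} s^2·G_p(s) = 250·6 / 11 = 1500/11.
r(t) = 12t^2 gives R(s) = 24/s^3.
e_ss = 24/K_a = 24/(1500/11) = 0.176.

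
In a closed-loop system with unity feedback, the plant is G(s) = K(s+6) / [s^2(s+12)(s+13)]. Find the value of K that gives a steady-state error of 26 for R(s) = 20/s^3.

20

G(s) has two factors of s in the denominator, so the system is type 2.
K_a = lim_{s→0} s^2·G(s) = K·6 / (12·13) = (1/26)·K.
e_ss = 20/K_a = 26 ⇒ K_a = 10/13 ⇒ K = (10/13)/(1/26) = 20.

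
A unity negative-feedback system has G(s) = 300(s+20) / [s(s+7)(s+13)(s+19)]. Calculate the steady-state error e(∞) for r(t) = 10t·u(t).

1729/600

G(s) has one factor of s in the denominator, so the system is type 1.
K_v = lim_{s→0} s·G(s) = 300·20 / (7·13·19) = 6000/1729.
e_ss = 10/K_v = 10/(6000/1729) = 1729/600.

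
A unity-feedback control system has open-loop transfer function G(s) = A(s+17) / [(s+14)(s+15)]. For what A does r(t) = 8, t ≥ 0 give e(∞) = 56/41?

60

The open loop has no poles at the origin → type 0 system.
K_p = lim_{s→0} G(s) = A·17 / (14·15) = (17/210)·A.
e_ss = 8/(1 + K_p) = 56/41 ⇒ 1 + (17/210)·A = 41/7 ⇒ A = 60.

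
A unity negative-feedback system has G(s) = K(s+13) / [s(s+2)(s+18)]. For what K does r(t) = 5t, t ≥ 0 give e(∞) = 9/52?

System type = 1 (one pole at s=0).
K_v = lim_{s→0} s·G(s) = K·13 / (2·18) = (13/36)·K.
e_ss = 5/K_v = 9/52 ⇒ K_v = 260/9 ⇒ K = (260/9)/(13/36) = 80.

80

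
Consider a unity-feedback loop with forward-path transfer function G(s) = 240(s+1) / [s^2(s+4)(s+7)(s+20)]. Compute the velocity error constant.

K_v = lim_{s→0} s·G(s); with 2 poles at the origin the limit diverges, so K_v = ∞.

infinity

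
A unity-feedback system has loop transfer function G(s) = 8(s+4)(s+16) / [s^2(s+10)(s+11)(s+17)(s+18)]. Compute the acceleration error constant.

128/8415

System type = 2 (two poles at s=0).
K_a = lim_{s→0} s^2·G(s) = 8·4·16 / (10·11·17·18) = 128/8415.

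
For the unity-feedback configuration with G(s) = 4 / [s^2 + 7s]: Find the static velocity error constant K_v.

Factoring s from the denominator leaves a polynomial with constant term 7, so the system is type 1.
K_v = lim_{s→0} s·G(s) = 4 / 7 = 4/7.

4/7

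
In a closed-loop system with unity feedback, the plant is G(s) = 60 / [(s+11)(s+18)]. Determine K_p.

10/33

No free integrators in G(s): this is a type 0 system.
K_p = lim_{s→0} G(s) = 60 / (11·18) = 10/33.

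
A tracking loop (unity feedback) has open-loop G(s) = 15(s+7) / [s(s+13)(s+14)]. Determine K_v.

15/26

One free integrator in G(s): this is a type 1 system.
K_v = lim_{s→0} s·G(s) = 15·7 / (13·14) = 15/26.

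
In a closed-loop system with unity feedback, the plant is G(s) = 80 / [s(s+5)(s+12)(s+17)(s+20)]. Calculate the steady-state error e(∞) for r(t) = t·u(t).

System type = 1 (one pole at s=0).
K_v = lim_{s→0} s·G(s) = 80 / (5·12·17·20) = 1/255.
e_ss = 1/K_v = 1/(1/255) = 255.

255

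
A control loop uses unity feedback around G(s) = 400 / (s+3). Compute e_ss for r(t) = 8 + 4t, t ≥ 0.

System type = 0 (no poles at s=0). Taking each input component in turn:
  • 8: e_ss = 8/(1+K_p) with K_p=400/3 → 24/403.
  • 4t: a type-0 system cannot track it, e_ss → ∞.
The unbounded component dominates.

infinity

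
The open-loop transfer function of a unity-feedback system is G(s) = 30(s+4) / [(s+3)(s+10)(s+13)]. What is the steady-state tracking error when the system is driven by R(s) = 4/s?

G(s) has no factors of s in the denominator, so the system is type 0.
K_p = lim_{s→0} G(s) = 30·4 / (3·10·13) = 4/13.
e_ss = 4/(1 + K_p) = 4/(17/13) = 52/17.

52/17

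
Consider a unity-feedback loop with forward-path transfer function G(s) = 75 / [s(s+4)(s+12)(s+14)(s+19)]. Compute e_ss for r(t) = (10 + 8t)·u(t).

1361.92

One free integrator in G(s): this is a type 1 system. By superposition:
  • 10: tracked with zero error.
  • 8t: e_ss = 8/K_v with K_v=25/4256 → 1361.92.
Total e_ss = 1361.92.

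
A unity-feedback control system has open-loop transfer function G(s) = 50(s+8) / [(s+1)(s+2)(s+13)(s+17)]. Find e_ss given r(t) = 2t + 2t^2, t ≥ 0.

infinity

No free integrators in G(s): this is a type 0 system. Treating each term separately:
  • 2t: a type-0 system cannot track it, e_ss → ∞.
  • 2t^2: a type-0 system cannot track it, e_ss → ∞.
The unbounded component dominates.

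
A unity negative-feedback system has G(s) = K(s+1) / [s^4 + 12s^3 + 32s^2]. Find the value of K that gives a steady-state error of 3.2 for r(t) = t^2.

20

Factoring s^2 from the denominator leaves a polynomial with constant term 32, so the system is type 2.
K_a = lim_{s→0} s^2·G(s) = K·1 / 32 = (1/32)·K.
e_ss = 2/K_a = 3.2 ⇒ K_a = 0.625 ⇒ K = 0.625/(1/32) = 20.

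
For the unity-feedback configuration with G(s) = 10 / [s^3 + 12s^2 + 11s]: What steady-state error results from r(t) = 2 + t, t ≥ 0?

1.1

Factoring s from the denominator leaves a polynomial with constant term 11, so the system is type 1. Treating each term separately:
  • 2: tracked with zero error.
  • t: e_ss = 1/K_v with K_v=10/11 → 1.1.
Total e_ss = 1.1.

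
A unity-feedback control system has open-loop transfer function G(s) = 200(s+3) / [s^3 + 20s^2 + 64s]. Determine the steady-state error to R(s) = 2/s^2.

16/75

Factoring s from the denominator leaves a polynomial with constant term 64, so the system is type 1.
K_v = lim_{s→0} s·G(s) = 200·3 / 64 = 9.375.
e_ss = 2/K_v = 2/9.375 = 16/75.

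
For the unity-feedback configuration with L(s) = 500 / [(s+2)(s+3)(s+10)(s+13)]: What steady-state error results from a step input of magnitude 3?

117/64

L(s) has no factors of s in the denominator, so the system is type 0.
K_p = lim_{s→0} L(s) = 500 / (2·3·10·13) = 25/39.
e_ss = 3/(1 + K_p) = 3/(64/39) = 117/64.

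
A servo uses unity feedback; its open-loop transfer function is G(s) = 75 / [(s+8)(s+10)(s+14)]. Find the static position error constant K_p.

The open loop has no poles at the origin → type 0 system.
K_p = lim_{s→0} G(s) = 75 / (8·10·14) = 15/224.

15/224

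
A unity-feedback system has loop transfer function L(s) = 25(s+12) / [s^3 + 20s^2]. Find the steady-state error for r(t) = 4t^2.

Factoring s^2 from the denominator leaves a polynomial with constant term 20, so the system is type 2.
K_a = lim_{s→0} s^2·L(s) = 25·12 / 20 = 15.
r(t) = 4t^2 gives R(s) = 8/s^3.
e_ss = 8/K_a = 8/15.

8/15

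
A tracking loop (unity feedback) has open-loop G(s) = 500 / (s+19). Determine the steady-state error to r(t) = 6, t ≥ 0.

38/173

No free integrators in G(s): this is a type 0 system.
K_p = lim_{s→0} G(s) = 500 / (19) = 500/19.
e_ss = 6/(1 + K_p) = 6/(519/19) = 38/173.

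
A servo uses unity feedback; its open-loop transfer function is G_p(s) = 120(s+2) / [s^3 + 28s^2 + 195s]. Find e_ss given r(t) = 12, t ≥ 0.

0

Lowest-order denominator term is 195s, so the open loop has 1 pole at the origin → type 1 system.
A type-1 system has K_p = ∞, so it tracks a step input with zero steady-state error.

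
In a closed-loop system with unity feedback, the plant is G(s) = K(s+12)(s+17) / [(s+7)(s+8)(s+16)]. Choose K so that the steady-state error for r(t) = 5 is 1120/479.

G(s) has no factors of s in the denominator, so the system is type 0.
K_p = lim_{s→0} G(s) = K·12·17 / (7·8·16) = (51/224)·K.
e_ss = 5/(1 + K_p) = 1120/479 ⇒ 1 + (51/224)·K = 479/224 ⇒ K = 5.

5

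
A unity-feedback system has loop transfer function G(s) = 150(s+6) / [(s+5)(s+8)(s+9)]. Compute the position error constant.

2.5

System type = 0 (no poles at s=0).
K_p = lim_{s→0} G(s) = 150·6 / (5·8·9) = 2.5.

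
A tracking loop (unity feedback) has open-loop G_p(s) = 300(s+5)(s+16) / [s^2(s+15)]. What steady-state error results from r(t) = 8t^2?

The open loop has two poles at the origin → type 2 system.
K_a = lim_{s→0} s^2·G_p(s) = 300·5·16 / (15) = 1600.
r(t) = 8t^2 gives R(s) = 16/s^3.
e_ss = 16/K_a = 16/1600 = 0.01.

0.01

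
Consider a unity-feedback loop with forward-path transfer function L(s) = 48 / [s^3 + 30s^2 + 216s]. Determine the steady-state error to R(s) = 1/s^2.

4.5

Factoring s from the denominator leaves a polynomial with constant term 216, so the system is type 1.
K_v = lim_{s→0} s·L(s) = 48 / 216 = 2/9.
e_ss = 1/K_v = 1/(2/9) = 4.5.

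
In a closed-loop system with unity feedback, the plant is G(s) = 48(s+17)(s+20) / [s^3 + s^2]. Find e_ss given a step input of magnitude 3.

0

The denominator has no term below s^2 — 2 poles at s=0, type 2.
A type-2 system has K_p = ∞, so it tracks a step input with zero steady-state error.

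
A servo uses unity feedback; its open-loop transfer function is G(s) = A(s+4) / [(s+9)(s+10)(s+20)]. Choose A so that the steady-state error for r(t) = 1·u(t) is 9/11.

100

System type = 0 (no poles at s=0).
K_p = lim_{s→0} G(s) = A·4 / (9·10·20) = (1/450)·A.
e_ss = 1/(1 + K_p) = 9/11 ⇒ 1 + (1/450)·A = 11/9 ⇒ A = 100.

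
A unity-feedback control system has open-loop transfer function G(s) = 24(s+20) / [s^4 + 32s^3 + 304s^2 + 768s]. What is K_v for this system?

Factoring s from the denominator leaves a polynomial with constant term 768, so the system is type 1.
K_v = lim_{s→0} s·G(s) = 24·20 / 768 = 0.625.

0.625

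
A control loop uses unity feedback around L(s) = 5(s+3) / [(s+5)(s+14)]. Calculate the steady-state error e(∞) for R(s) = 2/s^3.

infinity

L(s) has no factors of s in the denominator, so the system is type 0.
K_a = lim_{s→0} s^2·L(s) = 0; the steady-state error to this parabolic input grows without bound.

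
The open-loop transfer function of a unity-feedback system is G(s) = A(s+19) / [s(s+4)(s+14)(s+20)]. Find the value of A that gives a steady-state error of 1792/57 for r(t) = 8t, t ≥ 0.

15

G(s) has one factor of s in the denominator, so the system is type 1.
K_v = lim_{s→0} s·G(s) = A·19 / (4·14·20) = (19/1120)·A.
e_ss = 8/K_v = 1792/57 ⇒ K_v = 57/224 ⇒ A = (57/224)/(19/1120) = 15.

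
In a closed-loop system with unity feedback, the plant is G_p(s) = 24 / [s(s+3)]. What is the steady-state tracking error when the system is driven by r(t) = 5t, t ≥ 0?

0.625

The open loop has one pole at the origin → type 1 system.
K_v = lim_{s→0} s·G_p(s) = 24 / (3) = 8.
e_ss = 5/K_v = 5/8 = 0.625.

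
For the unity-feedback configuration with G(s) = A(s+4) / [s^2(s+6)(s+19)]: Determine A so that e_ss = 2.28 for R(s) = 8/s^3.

100

The open loop has two poles at the origin → type 2 system.
K_a = lim_{s→0} s^2·G(s) = A·4 / (6·19) = (2/57)·A.
e_ss = 8/K_a = 2.28 ⇒ K_a = 200/57 ⇒ A = (200/57)/(2/57) = 100.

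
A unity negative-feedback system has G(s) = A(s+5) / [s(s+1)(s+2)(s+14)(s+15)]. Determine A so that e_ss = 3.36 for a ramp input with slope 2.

System type = 1 (one pole at s=0).
K_v = lim_{s→0} s·G(s) = A·5 / (1·2·14·15) = (1/84)·A.
e_ss = 2/K_v = 3.36 ⇒ K_v = 25/42 ⇒ A = (25/42)/(1/84) = 50.

50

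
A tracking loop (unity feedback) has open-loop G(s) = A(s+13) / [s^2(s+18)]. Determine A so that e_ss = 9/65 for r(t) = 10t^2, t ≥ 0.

200

System type = 2 (two poles at s=0).
K_a = lim_{s→0} s^2·G(s) = A·13 / (18) = (13/18)·A.
e_ss = 20/K_a = 9/65 ⇒ K_a = 1300/9 ⇒ A = (1300/9)/(13/18) = 200.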